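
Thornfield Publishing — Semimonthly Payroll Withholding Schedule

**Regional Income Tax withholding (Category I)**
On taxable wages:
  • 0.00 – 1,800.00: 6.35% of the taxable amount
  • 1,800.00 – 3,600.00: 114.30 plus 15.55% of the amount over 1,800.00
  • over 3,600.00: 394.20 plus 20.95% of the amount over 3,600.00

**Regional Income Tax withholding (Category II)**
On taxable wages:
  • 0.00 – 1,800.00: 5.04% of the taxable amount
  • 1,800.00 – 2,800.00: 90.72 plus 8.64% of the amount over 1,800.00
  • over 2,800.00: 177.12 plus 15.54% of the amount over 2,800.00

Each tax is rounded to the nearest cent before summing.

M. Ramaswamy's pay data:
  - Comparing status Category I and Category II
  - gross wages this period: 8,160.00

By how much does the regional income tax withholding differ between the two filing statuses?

Regional Income Tax (Category I): taxable = 8,160.00
  394.20 + 20.95% × (8,160.00 − 3,600.00) = 394.20 + 20.95% × 4,560.00 = 1,349.52
Regional Income Tax (Category II): taxable = 8,160.00
  177.12 + 15.54% × (8,160.00 − 2,800.00) = 177.12 + 15.54% × 5,360.00 = 1,010.06
Difference: |1,349.52 − 1,010.06| = 339.46 (higher under Category I)

339.46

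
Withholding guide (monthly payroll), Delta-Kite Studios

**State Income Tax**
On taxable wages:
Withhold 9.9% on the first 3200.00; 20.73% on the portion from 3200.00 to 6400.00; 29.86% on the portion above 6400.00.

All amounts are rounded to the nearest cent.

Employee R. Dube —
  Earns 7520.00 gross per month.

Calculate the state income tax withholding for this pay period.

State Income Tax: taxable = 7520.00
  980.16 + 29.86% × (7520.00 − 6400.00) = 980.16 + 29.86% × 1120.00 = 1314.59

1314.59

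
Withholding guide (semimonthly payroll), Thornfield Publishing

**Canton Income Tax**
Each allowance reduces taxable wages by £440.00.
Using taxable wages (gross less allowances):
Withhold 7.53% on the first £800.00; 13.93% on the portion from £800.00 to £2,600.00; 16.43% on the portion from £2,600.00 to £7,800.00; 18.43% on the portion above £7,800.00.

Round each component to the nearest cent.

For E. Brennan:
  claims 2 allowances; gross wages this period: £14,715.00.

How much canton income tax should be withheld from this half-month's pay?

£2,277.59

Canton Income Tax: taxable = £14,715.00 − 2×£440.00 = £13,835.00
  £1,165.34 + 18.43% × (£13,835.00 − £7,800.00) = £1,165.34 + 18.43% × £6,035.00 = £2,277.59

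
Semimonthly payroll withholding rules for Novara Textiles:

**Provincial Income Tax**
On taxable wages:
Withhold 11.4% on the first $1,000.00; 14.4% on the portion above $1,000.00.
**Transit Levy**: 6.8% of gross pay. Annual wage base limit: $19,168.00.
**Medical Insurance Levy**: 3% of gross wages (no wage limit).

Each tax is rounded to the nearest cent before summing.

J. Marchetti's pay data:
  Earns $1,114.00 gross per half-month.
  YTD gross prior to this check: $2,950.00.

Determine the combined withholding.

Provincial Income Tax: taxable = $1,114.00
  $114.00 + 14.4% × ($1,114.00 − $1,000.00) = $114.00 + 14.4% × $114.00 = $130.42
Transit Levy: 6.8% × $1,114.00 = $75.75
Medical Insurance Levy: 3% × $1,114.00 = $33.42
Total: $130.42 + $75.75 + $33.42 = $239.59

$239.59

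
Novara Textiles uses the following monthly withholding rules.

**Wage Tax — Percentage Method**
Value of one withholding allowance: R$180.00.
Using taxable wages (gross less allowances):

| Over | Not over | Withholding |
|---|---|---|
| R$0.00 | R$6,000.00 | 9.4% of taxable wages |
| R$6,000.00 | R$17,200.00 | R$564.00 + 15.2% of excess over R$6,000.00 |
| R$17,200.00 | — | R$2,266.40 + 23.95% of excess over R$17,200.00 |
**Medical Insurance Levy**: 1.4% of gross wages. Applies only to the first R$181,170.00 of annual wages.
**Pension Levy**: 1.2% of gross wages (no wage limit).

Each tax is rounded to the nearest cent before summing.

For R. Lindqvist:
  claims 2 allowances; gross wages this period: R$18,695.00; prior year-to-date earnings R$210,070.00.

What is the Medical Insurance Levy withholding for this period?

R$0.00

Medical Insurance Levy: YTD R$210,070.00 ≥ cap R$181,170.00 → R$0.00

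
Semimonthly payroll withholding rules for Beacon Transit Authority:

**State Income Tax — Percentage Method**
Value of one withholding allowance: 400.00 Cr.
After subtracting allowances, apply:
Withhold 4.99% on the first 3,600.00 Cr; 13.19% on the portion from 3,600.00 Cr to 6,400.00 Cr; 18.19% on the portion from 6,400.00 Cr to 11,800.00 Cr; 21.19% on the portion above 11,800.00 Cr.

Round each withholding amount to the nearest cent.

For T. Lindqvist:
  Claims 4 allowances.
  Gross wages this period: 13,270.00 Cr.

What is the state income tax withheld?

State Income Tax: taxable = 13,270.00 Cr − 4×400.00 Cr = 11,670.00 Cr
  548.96 Cr + 18.19% × (11,670.00 Cr − 6,400.00 Cr) = 548.96 Cr + 18.19% × 5,270.00 Cr = 1,507.57 Cr

1,507.57 Cr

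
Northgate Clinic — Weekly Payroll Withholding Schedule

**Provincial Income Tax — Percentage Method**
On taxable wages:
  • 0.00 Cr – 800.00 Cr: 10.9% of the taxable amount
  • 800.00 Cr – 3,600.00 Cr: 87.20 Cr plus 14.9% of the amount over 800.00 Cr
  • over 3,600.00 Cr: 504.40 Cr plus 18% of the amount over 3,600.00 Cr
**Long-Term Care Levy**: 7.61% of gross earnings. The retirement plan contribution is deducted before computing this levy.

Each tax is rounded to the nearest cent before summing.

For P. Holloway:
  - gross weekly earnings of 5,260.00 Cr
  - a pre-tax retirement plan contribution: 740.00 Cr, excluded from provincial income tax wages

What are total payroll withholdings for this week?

Provincial Income Tax: taxable = 5,260.00 Cr − 740.00 Cr = 4,520.00 Cr
  504.40 Cr + 18% × (4,520.00 Cr − 3,600.00 Cr) = 504.40 Cr + 18% × 920.00 Cr = 670.00 Cr
Long-Term Care Levy: 7.61% × 4,520.00 Cr = 343.97 Cr
Total: 670.00 Cr + 343.97 Cr = 1,013.97 Cr

1,013.97 Cr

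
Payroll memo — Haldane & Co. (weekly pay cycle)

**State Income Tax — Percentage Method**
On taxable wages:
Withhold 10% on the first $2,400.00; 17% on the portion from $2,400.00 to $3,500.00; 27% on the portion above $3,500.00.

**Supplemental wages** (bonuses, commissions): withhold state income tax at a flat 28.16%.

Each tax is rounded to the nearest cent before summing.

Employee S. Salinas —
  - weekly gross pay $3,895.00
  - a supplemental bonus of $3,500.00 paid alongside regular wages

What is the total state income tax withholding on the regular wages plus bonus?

State Income Tax: taxable = $3,895.00
  $427.00 + 27% × ($3,895.00 − $3,500.00) = $427.00 + 27% × $395.00 = $533.65
Supplemental (28.16% flat on bonus): 28.16% × $3,500.00 = $985.60
Total state income tax: $533.65 + $985.60 = $1,519.25

$1,519.25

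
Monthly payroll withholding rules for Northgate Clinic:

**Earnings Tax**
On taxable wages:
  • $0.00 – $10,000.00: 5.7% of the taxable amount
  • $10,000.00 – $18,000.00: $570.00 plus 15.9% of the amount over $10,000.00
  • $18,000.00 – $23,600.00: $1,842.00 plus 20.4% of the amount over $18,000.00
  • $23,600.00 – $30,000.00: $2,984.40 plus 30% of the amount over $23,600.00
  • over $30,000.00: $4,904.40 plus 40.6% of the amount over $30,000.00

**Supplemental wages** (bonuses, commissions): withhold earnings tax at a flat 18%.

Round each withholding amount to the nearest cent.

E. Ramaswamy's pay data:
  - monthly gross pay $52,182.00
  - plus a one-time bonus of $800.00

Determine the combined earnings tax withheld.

Earnings Tax: taxable = $52,182.00
  $4,904.40 + 40.6% × ($52,182.00 − $30,000.00) = $4,904.40 + 40.6% × $22,182.00 = $13,910.29
Supplemental (18% flat on bonus): 18% × $800.00 = $144.00
Total earnings tax: $13,910.29 + $144.00 = $14,054.29

$14,054.29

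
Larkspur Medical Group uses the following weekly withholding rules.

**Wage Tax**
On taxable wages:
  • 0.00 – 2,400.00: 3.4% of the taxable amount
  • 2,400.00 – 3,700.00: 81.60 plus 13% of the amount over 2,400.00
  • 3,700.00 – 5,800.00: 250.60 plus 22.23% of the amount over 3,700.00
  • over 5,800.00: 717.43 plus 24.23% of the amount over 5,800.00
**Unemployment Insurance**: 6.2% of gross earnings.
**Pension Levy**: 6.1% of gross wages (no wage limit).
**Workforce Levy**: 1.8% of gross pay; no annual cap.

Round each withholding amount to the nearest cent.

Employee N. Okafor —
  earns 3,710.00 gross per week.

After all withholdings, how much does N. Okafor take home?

2,934.07

Wage Tax: taxable = 3,710.00
  250.60 + 22.23% × (3,710.00 − 3,700.00) = 250.60 + 22.23% × 10.00 = 252.82
Unemployment Insurance: 6.2% × 3,710.00 = 230.02
Pension Levy: 6.1% × 3,710.00 = 226.31
Workforce Levy: 1.8% × 3,710.00 = 66.78
Total withheld: 252.82 + 230.02 + 226.31 + 66.78 = 775.93
Net pay: 3,710.00 − 775.93 = 2,934.07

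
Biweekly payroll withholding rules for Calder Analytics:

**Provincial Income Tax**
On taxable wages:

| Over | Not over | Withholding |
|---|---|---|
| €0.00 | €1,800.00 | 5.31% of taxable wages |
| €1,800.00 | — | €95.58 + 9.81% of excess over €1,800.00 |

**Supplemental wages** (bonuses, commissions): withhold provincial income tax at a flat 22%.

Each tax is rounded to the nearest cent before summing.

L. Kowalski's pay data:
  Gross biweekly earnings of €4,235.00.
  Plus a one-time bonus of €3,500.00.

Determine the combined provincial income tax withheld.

€1,104.45

Provincial Income Tax: taxable = €4,235.00
  €95.58 + 9.81% × (€4,235.00 − €1,800.00) = €95.58 + 9.81% × €2,435.00 = €334.45
Supplemental (22% flat on bonus): 22% × €3,500.00 = €770.00
Total provincial income tax: €334.45 + €770.00 = €1,104.45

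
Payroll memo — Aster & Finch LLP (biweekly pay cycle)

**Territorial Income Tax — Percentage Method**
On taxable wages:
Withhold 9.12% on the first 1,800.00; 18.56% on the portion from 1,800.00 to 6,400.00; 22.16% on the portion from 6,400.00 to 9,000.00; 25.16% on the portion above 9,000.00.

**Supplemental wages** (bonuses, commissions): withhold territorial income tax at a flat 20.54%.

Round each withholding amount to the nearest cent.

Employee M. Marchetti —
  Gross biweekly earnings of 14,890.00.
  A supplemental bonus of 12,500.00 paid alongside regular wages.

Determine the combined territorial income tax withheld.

Territorial Income Tax: taxable = 14,890.00
  1,594.08 + 25.16% × (14,890.00 − 9,000.00) = 1,594.08 + 25.16% × 5,890.00 = 3,076.00
Supplemental (20.54% flat on bonus): 20.54% × 12,500.00 = 2,567.50
Total territorial income tax: 3,076.00 + 2,567.50 = 5,643.50

5,643.50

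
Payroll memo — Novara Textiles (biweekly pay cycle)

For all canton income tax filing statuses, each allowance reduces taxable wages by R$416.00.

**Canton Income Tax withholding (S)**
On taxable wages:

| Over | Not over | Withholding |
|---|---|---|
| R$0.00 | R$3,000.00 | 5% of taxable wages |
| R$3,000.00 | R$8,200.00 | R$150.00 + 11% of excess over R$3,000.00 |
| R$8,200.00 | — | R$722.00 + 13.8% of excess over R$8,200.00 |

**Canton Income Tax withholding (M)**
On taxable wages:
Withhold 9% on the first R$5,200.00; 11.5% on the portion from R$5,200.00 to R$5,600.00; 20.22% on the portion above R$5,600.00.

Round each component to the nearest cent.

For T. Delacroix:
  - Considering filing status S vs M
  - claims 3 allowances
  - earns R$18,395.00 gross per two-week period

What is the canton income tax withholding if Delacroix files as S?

Canton Income Tax (S): taxable = R$18,395.00 − 3×R$416.00 = R$17,147.00
  R$722.00 + 13.8% × (R$17,147.00 − R$8,200.00) = R$722.00 + 13.8% × R$8,947.00 = R$1,956.69

R$1,956.69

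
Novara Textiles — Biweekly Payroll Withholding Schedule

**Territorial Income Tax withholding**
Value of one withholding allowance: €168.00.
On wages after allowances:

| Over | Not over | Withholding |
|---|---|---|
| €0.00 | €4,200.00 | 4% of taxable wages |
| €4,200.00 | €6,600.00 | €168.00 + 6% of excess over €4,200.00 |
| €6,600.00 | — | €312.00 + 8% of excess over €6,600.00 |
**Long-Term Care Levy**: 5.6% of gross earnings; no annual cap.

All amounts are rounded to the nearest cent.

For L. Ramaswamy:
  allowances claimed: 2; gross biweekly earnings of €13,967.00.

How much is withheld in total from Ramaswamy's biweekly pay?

€1,656.63

Territorial Income Tax: taxable = €13,967.00 − 2×€168.00 = €13,631.00
  €312.00 + 8% × (€13,631.00 − €6,600.00) = €312.00 + 8% × €7,031.00 = €874.48
Long-Term Care Levy: 5.6% × €13,967.00 = €782.15
Total: €874.48 + €782.15 = €1,656.63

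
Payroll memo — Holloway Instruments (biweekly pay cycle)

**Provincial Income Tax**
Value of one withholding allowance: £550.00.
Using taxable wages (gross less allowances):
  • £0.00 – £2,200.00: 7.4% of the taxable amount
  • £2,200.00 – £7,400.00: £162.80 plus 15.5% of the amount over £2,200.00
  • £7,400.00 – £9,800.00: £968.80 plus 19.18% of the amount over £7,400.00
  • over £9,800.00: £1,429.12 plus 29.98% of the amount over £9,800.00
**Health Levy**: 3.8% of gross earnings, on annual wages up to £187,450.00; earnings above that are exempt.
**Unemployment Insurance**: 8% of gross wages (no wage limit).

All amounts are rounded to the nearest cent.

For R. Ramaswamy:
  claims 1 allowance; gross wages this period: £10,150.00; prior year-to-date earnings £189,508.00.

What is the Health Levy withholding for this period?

£0.00

Health Levy: YTD £189,508.00 ≥ cap £187,450.00 → £0.00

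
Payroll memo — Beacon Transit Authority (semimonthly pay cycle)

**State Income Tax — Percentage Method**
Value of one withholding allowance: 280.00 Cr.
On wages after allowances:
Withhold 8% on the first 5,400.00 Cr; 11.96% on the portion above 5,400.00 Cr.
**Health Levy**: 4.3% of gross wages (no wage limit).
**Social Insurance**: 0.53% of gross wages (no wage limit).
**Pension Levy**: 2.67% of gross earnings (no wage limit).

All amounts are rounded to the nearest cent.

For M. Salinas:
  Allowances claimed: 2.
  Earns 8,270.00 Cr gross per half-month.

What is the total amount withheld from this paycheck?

1,328.53 Cr

State Income Tax: taxable = 8,270.00 Cr − 2×280.00 Cr = 7,710.00 Cr
  432.00 Cr + 11.96% × (7,710.00 Cr − 5,400.00 Cr) = 432.00 Cr + 11.96% × 2,310.00 Cr = 708.28 Cr
Health Levy: 4.3% × 8,270.00 Cr = 355.61 Cr
Social Insurance: 0.53% × 8,270.00 Cr = 43.83 Cr
Pension Levy: 2.67% × 8,270.00 Cr = 220.81 Cr
Total: 708.28 Cr + 355.61 Cr + 43.83 Cr + 220.81 Cr = 1,328.53 Cr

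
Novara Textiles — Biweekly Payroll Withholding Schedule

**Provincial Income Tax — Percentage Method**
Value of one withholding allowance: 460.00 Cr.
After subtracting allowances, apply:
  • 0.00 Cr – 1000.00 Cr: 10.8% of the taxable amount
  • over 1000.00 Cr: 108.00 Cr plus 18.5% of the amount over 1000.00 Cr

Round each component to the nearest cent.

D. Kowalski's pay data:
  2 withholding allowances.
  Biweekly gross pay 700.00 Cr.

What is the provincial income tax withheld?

0.00 Cr

Provincial Income Tax: taxable = 700.00 Cr − 2×460.00 Cr = -220.00 Cr
  Taxable ≤ 0 → 0.00 Cr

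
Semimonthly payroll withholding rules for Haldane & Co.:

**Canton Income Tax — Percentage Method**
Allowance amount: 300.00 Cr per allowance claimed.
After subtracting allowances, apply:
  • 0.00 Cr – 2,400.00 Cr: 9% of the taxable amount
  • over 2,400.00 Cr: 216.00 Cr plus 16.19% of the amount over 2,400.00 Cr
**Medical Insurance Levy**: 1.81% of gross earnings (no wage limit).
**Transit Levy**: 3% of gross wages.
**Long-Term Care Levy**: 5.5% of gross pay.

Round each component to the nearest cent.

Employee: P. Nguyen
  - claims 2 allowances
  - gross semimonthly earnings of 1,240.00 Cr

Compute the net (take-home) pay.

1,054.56 Cr

Canton Income Tax: taxable = 1,240.00 Cr − 2×300.00 Cr = 640.00 Cr
  9% × 640.00 Cr = 57.60 Cr
Medical Insurance Levy: 1.81% × 1,240.00 Cr = 22.44 Cr
Transit Levy: 3% × 1,240.00 Cr = 37.20 Cr
Long-Term Care Levy: 5.5% × 1,240.00 Cr = 68.20 Cr
Total withheld: 57.60 Cr + 22.44 Cr + 37.20 Cr + 68.20 Cr = 185.44 Cr
Net pay: 1,240.00 Cr − 185.44 Cr = 1,054.56 Cr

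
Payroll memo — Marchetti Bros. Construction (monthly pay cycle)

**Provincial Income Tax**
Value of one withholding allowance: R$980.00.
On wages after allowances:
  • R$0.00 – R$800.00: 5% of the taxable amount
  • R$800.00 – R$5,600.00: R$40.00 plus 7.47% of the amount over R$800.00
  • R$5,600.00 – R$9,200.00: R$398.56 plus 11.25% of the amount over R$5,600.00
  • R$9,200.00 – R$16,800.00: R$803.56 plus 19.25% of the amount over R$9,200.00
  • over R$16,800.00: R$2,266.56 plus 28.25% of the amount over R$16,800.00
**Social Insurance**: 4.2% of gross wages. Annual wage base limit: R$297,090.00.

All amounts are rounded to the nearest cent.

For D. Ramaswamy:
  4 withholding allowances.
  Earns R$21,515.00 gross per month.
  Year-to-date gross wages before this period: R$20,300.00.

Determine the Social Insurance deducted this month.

Social Insurance: 4.2% × R$21,515.00 = R$903.63

R$903.63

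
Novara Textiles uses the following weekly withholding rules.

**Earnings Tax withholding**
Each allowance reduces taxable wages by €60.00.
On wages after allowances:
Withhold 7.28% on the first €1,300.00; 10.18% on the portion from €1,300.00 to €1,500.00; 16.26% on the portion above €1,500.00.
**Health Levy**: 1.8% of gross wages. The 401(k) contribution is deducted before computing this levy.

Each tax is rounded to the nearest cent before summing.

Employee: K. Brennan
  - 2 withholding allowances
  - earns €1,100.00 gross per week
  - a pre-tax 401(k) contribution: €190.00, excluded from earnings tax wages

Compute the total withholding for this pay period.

Earnings Tax: taxable = €1,100.00 − €190.00 − 2×€60.00 = €790.00
  7.28% × €790.00 = €57.51
Health Levy: 1.8% × €910.00 = €16.38
Total: €57.51 + €16.38 = €73.89

€73.89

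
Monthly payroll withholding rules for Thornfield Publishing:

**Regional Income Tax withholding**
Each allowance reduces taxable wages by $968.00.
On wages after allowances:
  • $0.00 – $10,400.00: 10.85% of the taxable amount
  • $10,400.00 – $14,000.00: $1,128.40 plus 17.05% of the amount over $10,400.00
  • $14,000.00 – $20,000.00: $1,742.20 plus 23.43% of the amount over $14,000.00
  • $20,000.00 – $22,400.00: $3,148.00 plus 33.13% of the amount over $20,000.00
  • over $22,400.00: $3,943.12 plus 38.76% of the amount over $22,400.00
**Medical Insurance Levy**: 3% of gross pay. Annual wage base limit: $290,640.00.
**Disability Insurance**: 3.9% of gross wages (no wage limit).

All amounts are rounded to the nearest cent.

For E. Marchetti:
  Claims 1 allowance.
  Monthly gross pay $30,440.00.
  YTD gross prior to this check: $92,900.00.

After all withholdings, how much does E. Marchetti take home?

$21,655.41

Regional Income Tax: taxable = $30,440.00 − 1×$968.00 = $29,472.00
  $3,943.12 + 38.76% × ($29,472.00 − $22,400.00) = $3,943.12 + 38.76% × $7,072.00 = $6,684.23
Medical Insurance Levy: 3% × $30,440.00 = $913.20
Disability Insurance: 3.9% × $30,440.00 = $1,187.16
Total withheld: $6,684.23 + $913.20 + $1,187.16 = $8,784.59
Net pay: $30,440.00 − $8,784.59 = $21,655.41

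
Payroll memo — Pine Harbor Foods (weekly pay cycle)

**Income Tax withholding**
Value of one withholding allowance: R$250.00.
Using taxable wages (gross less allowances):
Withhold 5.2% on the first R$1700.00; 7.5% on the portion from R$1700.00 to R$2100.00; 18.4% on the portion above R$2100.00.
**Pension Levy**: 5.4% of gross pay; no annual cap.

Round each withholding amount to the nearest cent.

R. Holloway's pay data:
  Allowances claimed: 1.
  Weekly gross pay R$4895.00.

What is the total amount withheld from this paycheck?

Income Tax: taxable = R$4895.00 − 1×R$250.00 = R$4645.00
  R$118.40 + 18.4% × (R$4645.00 − R$2100.00) = R$118.40 + 18.4% × R$2545.00 = R$586.68
Pension Levy: 5.4% × R$4895.00 = R$264.33
Total: R$586.68 + R$264.33 = R$851.01

R$851.01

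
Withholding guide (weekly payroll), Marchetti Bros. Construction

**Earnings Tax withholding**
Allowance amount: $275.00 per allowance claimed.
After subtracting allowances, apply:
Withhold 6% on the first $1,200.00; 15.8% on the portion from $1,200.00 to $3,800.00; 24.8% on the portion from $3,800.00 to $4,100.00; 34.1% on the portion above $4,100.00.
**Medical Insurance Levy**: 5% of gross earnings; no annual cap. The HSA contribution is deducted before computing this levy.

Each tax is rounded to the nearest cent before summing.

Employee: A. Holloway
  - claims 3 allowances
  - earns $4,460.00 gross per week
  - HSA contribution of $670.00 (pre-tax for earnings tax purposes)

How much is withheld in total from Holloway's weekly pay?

Earnings Tax: taxable = $4,460.00 − $670.00 − 3×$275.00 = $2,965.00
  $72.00 + 15.8% × ($2,965.00 − $1,200.00) = $72.00 + 15.8% × $1,765.00 = $350.87
Medical Insurance Levy: 5% × $3,790.00 = $189.50
Total: $350.87 + $189.50 = $540.37

$540.37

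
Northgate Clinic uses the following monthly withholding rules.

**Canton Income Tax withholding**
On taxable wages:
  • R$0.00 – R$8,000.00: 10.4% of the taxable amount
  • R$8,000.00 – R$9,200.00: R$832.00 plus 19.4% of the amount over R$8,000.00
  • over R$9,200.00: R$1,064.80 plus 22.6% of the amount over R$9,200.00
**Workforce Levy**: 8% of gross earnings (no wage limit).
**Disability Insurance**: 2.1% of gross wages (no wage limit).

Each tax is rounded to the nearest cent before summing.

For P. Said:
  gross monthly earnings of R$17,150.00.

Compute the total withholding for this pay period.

R$4,593.65

Canton Income Tax: taxable = R$17,150.00
  R$1,064.80 + 22.6% × (R$17,150.00 − R$9,200.00) = R$1,064.80 + 22.6% × R$7,950.00 = R$2,861.50
Workforce Levy: 8% × R$17,150.00 = R$1,372.00
Disability Insurance: 2.1% × R$17,150.00 = R$360.15
Total: R$2,861.50 + R$1,372.00 + R$360.15 = R$4,593.65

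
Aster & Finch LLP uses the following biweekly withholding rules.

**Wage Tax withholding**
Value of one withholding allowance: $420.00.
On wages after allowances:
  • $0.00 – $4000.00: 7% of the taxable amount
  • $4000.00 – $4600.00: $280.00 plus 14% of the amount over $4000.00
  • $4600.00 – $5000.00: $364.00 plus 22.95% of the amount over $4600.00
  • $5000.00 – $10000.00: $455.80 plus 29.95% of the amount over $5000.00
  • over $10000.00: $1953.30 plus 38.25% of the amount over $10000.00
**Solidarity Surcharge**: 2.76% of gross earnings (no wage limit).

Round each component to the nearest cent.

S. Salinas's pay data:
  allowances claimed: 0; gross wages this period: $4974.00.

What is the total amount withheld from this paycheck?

Wage Tax: taxable = $4974.00
  $364.00 + 22.95% × ($4974.00 − $4600.00) = $364.00 + 22.95% × $374.00 = $449.83
Solidarity Surcharge: 2.76% × $4974.00 = $137.28
Total: $449.83 + $137.28 = $587.11

$587.11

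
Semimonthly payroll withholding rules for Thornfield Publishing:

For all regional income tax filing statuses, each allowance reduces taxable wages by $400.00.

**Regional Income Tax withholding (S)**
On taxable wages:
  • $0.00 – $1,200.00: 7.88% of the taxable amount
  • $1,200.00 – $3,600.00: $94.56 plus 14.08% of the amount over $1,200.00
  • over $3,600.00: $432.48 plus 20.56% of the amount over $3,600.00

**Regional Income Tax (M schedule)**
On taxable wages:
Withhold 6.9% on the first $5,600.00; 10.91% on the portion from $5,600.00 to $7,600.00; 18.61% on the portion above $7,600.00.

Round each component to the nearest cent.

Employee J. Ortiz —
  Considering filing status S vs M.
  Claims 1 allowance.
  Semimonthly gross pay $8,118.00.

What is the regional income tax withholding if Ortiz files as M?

Regional Income Tax (M): taxable = $8,118.00 − 1×$400.00 = $7,718.00
  $604.60 + 18.61% × ($7,718.00 − $7,600.00) = $604.60 + 18.61% × $118.00 = $626.56

$626.56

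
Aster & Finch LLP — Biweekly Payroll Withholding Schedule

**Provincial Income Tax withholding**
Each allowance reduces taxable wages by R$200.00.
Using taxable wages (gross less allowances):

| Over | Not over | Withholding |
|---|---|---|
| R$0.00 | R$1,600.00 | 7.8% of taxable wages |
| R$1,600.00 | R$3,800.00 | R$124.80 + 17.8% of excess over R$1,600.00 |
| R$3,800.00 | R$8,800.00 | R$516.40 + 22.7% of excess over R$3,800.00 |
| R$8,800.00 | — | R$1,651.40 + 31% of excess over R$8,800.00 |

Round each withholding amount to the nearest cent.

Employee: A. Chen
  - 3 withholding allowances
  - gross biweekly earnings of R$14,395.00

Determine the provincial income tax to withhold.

Provincial Income Tax: taxable = R$14,395.00 − 3×R$200.00 = R$13,795.00
  R$1,651.40 + 31% × (R$13,795.00 − R$8,800.00) = R$1,651.40 + 31% × R$4,995.00 = R$3,199.85

R$3,199.85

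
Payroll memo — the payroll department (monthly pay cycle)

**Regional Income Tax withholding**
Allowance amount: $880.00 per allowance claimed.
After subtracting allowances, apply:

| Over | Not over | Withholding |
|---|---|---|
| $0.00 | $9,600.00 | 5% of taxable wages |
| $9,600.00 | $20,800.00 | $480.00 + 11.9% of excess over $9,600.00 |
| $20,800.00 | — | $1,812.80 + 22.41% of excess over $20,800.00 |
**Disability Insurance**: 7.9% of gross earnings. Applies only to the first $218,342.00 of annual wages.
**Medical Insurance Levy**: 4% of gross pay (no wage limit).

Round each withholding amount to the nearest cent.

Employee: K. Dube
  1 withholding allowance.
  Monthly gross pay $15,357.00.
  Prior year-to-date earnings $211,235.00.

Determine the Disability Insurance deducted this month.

Disability Insurance: cap $218,342.00 − YTD $211,235.00 = $7,107.00 subject; 7.9% × $7,107.00 = $561.45

$561.45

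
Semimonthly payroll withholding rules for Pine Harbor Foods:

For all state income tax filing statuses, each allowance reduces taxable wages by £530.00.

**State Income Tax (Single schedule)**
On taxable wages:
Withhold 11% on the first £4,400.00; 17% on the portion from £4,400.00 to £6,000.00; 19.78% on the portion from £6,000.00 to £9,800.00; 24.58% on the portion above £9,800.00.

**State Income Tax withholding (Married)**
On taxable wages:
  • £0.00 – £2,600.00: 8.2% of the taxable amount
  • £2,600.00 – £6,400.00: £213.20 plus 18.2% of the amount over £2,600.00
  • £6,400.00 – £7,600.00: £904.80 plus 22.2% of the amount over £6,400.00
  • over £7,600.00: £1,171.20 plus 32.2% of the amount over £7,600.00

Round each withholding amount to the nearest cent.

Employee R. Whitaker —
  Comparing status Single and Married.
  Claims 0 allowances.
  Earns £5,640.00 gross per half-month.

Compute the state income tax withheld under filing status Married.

State Income Tax (Married): taxable = £5,640.00
  £213.20 + 18.2% × (£5,640.00 − £2,600.00) = £213.20 + 18.2% × £3,040.00 = £766.48

£766.48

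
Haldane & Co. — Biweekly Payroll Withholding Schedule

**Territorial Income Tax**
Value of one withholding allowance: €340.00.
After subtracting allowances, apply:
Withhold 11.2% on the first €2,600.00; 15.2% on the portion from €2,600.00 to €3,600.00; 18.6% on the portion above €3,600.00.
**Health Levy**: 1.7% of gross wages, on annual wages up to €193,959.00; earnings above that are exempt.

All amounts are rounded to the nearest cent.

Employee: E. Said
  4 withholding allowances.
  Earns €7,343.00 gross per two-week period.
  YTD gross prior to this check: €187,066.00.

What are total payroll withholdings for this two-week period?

€1,003.62

Territorial Income Tax: taxable = €7,343.00 − 4×€340.00 = €5,983.00
  €443.20 + 18.6% × (€5,983.00 − €3,600.00) = €443.20 + 18.6% × €2,383.00 = €886.44
Health Levy: cap €193,959.00 − YTD €187,066.00 = €6,893.00 subject; 1.7% × €6,893.00 = €117.18
Total: €886.44 + €117.18 = €1,003.62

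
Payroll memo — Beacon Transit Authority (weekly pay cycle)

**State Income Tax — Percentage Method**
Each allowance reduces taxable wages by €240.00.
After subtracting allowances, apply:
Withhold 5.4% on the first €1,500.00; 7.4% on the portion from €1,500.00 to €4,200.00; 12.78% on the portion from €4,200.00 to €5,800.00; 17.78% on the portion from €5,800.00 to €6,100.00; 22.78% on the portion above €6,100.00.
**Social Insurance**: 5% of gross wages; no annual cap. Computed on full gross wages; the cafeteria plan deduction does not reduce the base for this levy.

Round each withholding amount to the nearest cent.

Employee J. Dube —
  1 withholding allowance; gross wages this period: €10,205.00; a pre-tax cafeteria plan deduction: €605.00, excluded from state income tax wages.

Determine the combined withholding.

€1,791.50

State Income Tax: taxable = €10,205.00 − €605.00 − 1×€240.00 = €9,360.00
  €538.62 + 22.78% × (€9,360.00 − €6,100.00) = €538.62 + 22.78% × €3,260.00 = €1,281.25
Social Insurance: 5% × €10,205.00 = €510.25
Total: €1,281.25 + €510.25 = €1,791.50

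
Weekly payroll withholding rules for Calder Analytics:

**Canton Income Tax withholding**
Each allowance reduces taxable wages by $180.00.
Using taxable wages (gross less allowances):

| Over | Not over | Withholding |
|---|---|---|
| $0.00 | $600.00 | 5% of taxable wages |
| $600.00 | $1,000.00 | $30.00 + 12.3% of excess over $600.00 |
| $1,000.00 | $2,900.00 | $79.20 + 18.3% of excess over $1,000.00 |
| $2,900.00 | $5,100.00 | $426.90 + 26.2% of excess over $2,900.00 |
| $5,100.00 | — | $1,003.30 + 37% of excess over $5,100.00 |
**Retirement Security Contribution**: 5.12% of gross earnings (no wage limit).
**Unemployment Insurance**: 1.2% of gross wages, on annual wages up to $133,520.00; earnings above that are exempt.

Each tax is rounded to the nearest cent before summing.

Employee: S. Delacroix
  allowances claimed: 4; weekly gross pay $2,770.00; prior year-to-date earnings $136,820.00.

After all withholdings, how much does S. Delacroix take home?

Canton Income Tax: taxable = $2,770.00 − 4×$180.00 = $2,050.00
  $79.20 + 18.3% × ($2,050.00 − $1,000.00) = $79.20 + 18.3% × $1,050.00 = $271.35
Retirement Security Contribution: 5.12% × $2,770.00 = $141.82
Unemployment Insurance: YTD $136,820.00 ≥ cap $133,520.00 → $0.00
Total withheld: $271.35 + $141.82 + $0.00 = $413.17
Net pay: $2,770.00 − $413.17 = $2,356.83

$2,356.83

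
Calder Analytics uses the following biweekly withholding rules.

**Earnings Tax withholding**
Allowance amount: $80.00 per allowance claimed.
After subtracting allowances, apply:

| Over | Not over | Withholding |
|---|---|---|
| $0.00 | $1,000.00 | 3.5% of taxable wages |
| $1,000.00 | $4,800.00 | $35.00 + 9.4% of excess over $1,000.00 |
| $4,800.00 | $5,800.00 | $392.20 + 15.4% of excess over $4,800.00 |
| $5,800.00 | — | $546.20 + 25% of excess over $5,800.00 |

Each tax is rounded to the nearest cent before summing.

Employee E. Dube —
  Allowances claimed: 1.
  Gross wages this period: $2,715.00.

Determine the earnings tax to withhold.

$188.69

Earnings Tax: taxable = $2,715.00 − 1×$80.00 = $2,635.00
  $35.00 + 9.4% × ($2,635.00 − $1,000.00) = $35.00 + 9.4% × $1,635.00 = $188.69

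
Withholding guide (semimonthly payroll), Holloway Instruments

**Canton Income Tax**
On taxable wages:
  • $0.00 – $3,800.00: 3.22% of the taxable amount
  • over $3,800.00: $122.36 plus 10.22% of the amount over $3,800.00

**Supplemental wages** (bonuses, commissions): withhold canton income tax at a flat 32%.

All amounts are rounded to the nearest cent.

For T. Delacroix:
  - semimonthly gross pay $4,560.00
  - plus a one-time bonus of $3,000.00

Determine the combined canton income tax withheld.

Canton Income Tax: taxable = $4,560.00
  $122.36 + 10.22% × ($4,560.00 − $3,800.00) = $122.36 + 10.22% × $760.00 = $200.03
Supplemental (32% flat on bonus): 32% × $3,000.00 = $960.00
Total canton income tax: $200.03 + $960.00 = $1,160.03

$1,160.03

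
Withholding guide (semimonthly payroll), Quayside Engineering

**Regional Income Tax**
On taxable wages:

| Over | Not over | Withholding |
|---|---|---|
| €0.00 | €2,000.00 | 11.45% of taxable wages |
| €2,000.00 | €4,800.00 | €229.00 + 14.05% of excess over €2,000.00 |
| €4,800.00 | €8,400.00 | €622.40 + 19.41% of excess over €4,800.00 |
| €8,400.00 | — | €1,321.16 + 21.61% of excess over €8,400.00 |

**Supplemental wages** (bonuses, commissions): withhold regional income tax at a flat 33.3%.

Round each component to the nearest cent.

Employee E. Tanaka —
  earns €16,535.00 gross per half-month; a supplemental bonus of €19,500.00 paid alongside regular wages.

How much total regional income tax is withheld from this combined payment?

€9,572.63

Regional Income Tax: taxable = €16,535.00
  €1,321.16 + 21.61% × (€16,535.00 − €8,400.00) = €1,321.16 + 21.61% × €8,135.00 = €3,079.13
Supplemental (33.3% flat on bonus): 33.3% × €19,500.00 = €6,493.50
Total regional income tax: €3,079.13 + €6,493.50 = €9,572.63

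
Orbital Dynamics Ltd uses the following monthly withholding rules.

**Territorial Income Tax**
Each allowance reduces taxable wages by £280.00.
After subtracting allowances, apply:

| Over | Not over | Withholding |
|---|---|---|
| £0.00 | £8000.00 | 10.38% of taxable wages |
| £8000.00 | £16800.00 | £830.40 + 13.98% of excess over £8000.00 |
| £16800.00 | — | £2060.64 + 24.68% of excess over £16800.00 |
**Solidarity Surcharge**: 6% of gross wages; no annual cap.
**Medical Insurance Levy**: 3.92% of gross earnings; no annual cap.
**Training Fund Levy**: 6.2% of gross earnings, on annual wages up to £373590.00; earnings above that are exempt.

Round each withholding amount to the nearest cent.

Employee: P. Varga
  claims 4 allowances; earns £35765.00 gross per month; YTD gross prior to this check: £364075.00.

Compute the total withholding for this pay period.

Territorial Income Tax: taxable = £35765.00 − 4×£280.00 = £34645.00
  £2060.64 + 24.68% × (£34645.00 − £16800.00) = £2060.64 + 24.68% × £17845.00 = £6464.79
Solidarity Surcharge: 6% × £35765.00 = £2145.90
Medical Insurance Levy: 3.92% × £35765.00 = £1401.99
Training Fund Levy: cap £373590.00 − YTD £364075.00 = £9515.00 subject; 6.2% × £9515.00 = £589.93
Total: £6464.79 + £2145.90 + £1401.99 + £589.93 = £10602.61

£10602.61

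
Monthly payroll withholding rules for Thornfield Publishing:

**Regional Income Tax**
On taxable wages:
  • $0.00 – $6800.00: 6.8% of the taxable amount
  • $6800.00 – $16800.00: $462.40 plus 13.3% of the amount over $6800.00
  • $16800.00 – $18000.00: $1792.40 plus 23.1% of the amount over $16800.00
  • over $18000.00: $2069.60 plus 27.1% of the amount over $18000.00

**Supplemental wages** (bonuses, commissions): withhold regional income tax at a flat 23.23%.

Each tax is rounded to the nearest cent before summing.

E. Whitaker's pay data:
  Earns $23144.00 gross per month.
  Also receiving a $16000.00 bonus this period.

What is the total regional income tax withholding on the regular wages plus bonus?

$7180.42

Regional Income Tax: taxable = $23144.00
  $2069.60 + 27.1% × ($23144.00 − $18000.00) = $2069.60 + 27.1% × $5144.00 = $3463.62
Supplemental (23.23% flat on bonus): 23.23% × $16000.00 = $3716.80
Total regional income tax: $3463.62 + $3716.80 = $7180.42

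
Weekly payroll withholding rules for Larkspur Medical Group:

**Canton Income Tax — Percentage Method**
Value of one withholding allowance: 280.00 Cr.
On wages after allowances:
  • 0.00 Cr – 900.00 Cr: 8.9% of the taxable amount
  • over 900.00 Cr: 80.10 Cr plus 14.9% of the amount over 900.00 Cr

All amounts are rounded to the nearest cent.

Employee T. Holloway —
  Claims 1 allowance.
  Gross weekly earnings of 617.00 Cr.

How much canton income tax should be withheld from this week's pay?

29.99 Cr

Canton Income Tax: taxable = 617.00 Cr − 1×280.00 Cr = 337.00 Cr
  8.9% × 337.00 Cr = 29.99 Cr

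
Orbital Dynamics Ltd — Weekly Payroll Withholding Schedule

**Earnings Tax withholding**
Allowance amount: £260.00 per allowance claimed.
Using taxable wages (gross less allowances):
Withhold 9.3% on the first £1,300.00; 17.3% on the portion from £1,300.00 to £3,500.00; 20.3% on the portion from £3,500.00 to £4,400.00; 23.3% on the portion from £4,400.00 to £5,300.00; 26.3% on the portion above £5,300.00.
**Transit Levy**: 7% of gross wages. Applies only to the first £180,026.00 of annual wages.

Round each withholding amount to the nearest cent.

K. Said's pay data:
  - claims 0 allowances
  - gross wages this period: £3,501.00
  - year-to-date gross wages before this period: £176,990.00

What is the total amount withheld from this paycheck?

Earnings Tax: taxable = £3,501.00
  £501.50 + 20.3% × (£3,501.00 − £3,500.00) = £501.50 + 20.3% × £1.00 = £501.70
Transit Levy: cap £180,026.00 − YTD £176,990.00 = £3,036.00 subject; 7% × £3,036.00 = £212.52
Total: £501.70 + £212.52 = £714.22

£714.22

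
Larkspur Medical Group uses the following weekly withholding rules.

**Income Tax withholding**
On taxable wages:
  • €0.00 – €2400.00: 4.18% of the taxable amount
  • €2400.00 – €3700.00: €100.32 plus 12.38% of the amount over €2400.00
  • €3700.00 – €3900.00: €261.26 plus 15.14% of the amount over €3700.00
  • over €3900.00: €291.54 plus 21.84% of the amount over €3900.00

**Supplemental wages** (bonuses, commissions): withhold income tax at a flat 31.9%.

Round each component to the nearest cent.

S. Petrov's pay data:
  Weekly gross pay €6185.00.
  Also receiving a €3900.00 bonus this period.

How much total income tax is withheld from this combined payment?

Income Tax: taxable = €6185.00
  €291.54 + 21.84% × (€6185.00 − €3900.00) = €291.54 + 21.84% × €2285.00 = €790.58
Supplemental (31.9% flat on bonus): 31.9% × €3900.00 = €1244.10
Total income tax: €790.58 + €1244.10 = €2034.68

€2034.68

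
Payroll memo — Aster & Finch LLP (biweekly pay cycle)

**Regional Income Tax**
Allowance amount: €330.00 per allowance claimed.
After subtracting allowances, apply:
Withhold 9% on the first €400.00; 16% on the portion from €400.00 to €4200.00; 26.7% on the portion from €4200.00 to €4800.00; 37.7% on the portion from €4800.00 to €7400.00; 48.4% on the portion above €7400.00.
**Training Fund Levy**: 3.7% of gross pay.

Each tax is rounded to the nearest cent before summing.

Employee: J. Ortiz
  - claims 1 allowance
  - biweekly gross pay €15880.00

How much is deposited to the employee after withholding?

Regional Income Tax: taxable = €15880.00 − 1×€330.00 = €15550.00
  €1784.40 + 48.4% × (€15550.00 − €7400.00) = €1784.40 + 48.4% × €8150.00 = €5729.00
Training Fund Levy: 3.7% × €15880.00 = €587.56
Total withheld: €5729.00 + €587.56 = €6316.56
Net pay: €15880.00 − €6316.56 = €9563.44

€9563.44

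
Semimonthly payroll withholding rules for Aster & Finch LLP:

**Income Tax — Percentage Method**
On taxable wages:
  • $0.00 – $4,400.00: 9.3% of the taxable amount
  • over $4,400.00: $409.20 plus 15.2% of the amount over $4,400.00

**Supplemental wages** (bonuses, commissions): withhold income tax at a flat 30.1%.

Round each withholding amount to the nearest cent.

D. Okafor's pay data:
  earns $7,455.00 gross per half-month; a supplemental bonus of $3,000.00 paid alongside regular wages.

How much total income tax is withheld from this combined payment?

Income Tax: taxable = $7,455.00
  $409.20 + 15.2% × ($7,455.00 − $4,400.00) = $409.20 + 15.2% × $3,055.00 = $873.56
Supplemental (30.1% flat on bonus): 30.1% × $3,000.00 = $903.00
Total income tax: $873.56 + $903.00 = $1,776.56

$1,776.56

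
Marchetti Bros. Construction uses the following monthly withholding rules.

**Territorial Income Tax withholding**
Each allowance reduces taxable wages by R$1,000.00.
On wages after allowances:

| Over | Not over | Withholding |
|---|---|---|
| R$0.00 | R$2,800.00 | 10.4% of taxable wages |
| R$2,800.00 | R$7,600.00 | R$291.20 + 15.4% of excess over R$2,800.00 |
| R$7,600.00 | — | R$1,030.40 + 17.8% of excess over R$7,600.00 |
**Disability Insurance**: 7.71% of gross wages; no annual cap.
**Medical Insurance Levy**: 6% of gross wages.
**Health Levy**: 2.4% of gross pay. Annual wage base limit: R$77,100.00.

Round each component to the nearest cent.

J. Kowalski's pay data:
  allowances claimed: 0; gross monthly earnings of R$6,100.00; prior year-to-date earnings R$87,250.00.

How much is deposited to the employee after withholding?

R$4,464.29

Territorial Income Tax: taxable = R$6,100.00
  R$291.20 + 15.4% × (R$6,100.00 − R$2,800.00) = R$291.20 + 15.4% × R$3,300.00 = R$799.40
Disability Insurance: 7.71% × R$6,100.00 = R$470.31
Medical Insurance Levy: 6% × R$6,100.00 = R$366.00
Health Levy: YTD R$87,250.00 ≥ cap R$77,100.00 → R$0.00
Total withheld: R$799.40 + R$470.31 + R$366.00 + R$0.00 = R$1,635.71
Net pay: R$6,100.00 − R$1,635.71 = R$4,464.29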